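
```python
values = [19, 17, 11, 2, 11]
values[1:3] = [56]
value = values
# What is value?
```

Trace:
`values = [19, 17, 11, 2, 11]` → values = [19, 17, 11, 2, 11]
`values[1:3] = [56]` → values = [19, 56, 2, 11]
`value = values` → value = [19, 56, 2, 11]
So value = [19, 56, 2, 11]

Answer: [19, 56, 2, 11]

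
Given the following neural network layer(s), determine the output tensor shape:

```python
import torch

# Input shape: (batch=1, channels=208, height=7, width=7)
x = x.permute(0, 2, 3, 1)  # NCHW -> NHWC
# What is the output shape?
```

Input: (1, 208, 7, 7) -> Output: (1, 7, 7, 208)

Answer: (1, 7, 7, 208)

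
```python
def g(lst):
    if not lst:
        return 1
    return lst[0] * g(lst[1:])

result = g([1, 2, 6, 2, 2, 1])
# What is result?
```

Product over [1, 2, 6, 2, 2, 1] = 1 * 2 * 6 * 2 * 2 * 1 = 48

Answer: 48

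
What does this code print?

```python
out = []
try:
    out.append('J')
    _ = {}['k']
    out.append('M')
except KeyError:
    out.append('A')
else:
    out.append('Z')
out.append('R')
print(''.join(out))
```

Execution trace: 'J' (try body) → 'A' (except KeyError) → 'R' (after the try/except). Output: JAR

Answer: JAR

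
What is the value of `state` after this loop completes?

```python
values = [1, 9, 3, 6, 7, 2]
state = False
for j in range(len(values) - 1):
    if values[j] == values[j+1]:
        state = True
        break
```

Check consecutive duplicates in [1, 9, 3, 6, 7, 2]
`state` takes the values: False

Answer: False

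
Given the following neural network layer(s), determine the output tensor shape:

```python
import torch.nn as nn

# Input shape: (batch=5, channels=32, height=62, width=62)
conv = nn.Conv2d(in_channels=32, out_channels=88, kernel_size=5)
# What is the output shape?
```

Input: (5, 32, 62, 62) -> Output: (5, 88, 58, 58)

Answer: (5, 88, 58, 58)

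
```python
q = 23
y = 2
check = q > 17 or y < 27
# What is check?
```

Trace:
`q = 23` → q = 23
`y = 2` → y = 2
`check = q > 17 or y < 27` → check = True
So check = True

Answer: True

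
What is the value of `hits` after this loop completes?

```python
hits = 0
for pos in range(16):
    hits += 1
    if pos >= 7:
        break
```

Loop breaks when pos reaches 7, hits is 8
`hits` takes the values: 0 → 1 → 2 → 3 → 4 → 5 → 6 → 7 → 8

Answer: 8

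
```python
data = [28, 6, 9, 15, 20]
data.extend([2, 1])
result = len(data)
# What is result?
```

Trace:
`data = [28, 6, 9, 15, 20]` → data = [28, 6, 9, 15, 20]
`data.extend([2, 1])` → data = [28, 6, 9, 15, 20, 2, 1]
`result = len(data)` → result = 7
So result = 7

Answer: 7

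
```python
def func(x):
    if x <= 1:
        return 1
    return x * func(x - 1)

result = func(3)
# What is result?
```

func(3) = 3 * 2 * 1 = 6

Answer: 6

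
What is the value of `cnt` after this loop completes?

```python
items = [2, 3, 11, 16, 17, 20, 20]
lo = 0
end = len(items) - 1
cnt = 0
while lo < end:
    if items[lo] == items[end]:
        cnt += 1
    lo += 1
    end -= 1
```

Count matching pairs from ends
`cnt` takes the values: 0

Answer: 0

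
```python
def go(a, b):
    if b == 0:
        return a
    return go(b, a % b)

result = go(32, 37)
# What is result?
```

go(32, 37) -> go(37, 32) -> go(32, 5) -> go(5, 2) -> go(2, 1) -> go(1, 0) -> 1

Answer: 1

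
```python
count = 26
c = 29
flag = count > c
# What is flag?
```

Trace:
`count = 26` → count = 26
`c = 29` → c = 29
`flag = count > c` → flag = False
So flag = False

Answer: False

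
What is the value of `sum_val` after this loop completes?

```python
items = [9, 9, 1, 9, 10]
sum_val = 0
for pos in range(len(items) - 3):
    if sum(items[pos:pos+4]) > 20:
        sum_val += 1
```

Count windows with sum > 20
`sum_val` takes the values: 0 → 1 → 2

Answer: 2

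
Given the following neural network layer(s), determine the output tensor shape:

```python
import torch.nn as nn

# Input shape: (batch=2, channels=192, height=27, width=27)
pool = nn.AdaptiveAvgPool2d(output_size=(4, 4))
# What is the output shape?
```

Input: (2, 192, 27, 27) -> Output: (2, 192, 4, 4)

Answer: (2, 192, 4, 4)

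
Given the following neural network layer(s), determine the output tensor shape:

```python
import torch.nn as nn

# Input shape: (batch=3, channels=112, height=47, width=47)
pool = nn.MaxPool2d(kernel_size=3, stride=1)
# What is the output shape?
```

Input: (3, 112, 47, 47) -> Output: (3, 112, 45, 45)

Answer: (3, 112, 45, 45)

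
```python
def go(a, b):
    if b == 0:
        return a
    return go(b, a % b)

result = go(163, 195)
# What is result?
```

go(163, 195) -> go(195, 163) -> go(163, 32) -> go(32, 3) -> go(3, 2) -> go(2, 1) -> go(1, 0) -> 1

Answer: 1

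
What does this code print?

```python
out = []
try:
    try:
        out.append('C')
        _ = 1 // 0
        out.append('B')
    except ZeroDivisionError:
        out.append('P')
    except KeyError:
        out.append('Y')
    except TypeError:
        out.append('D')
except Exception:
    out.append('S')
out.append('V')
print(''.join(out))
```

Execution trace: 'C' (inner try body) → 'P' (inner except ZeroDivisionError) → 'V' (after the try/except). Output: CPV

Answer: CPV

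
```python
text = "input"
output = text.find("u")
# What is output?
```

Trace:
`text = "input"` → text = 'input'
`output = text.find("u")` → output = 3
So output = 3

Answer: 3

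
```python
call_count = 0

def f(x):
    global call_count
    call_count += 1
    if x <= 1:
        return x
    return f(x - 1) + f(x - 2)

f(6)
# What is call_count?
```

Calls(x) = 1 + Calls(x-1) + Calls(x-2); Calls(0)=Calls(1)=1. For x=6 this gives 25.

Answer: 25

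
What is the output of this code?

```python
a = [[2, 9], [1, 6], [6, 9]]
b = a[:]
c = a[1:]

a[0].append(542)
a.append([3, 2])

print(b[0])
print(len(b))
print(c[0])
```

Key concept: slice with nested mutation.
Step by step:
`a = [[2, 9], [1, 6], [6, 9]]` → a = [[2, 9], [1, 6], [6, 9]]
`b = a[:]` → b = [[2, 9], [1, 6], [6, 9]]
`c = a[1:]` → c = [[1, 6], [6, 9]]
`a[0].append(542)` → a = [[2, 9, 542], [1, 6], [6, 9]]; b = [[2, 9, 542], [1, 6], [6, 9]]
`a.append([3, 2])` → a = [[2, 9, 542], [1, 6], [6, 9], [3, 2]]
`print(b[0])` → prints [2, 9, 542]
`print(len(b))` → prints 3
`print(c[0])` → prints [1, 6]

Answer:
[2, 9, 542]
3
[1, 6]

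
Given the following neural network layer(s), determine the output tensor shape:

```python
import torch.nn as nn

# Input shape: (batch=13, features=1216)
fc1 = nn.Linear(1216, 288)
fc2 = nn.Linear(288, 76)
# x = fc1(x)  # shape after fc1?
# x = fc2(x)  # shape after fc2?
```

Input: (13, 1216) -> after fc1: (13, 288) -> Output: (13, 76)

Answer: (13, 76)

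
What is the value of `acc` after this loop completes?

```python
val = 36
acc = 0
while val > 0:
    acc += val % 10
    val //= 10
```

Sum digits of 36
`acc` takes the values: 0 → 6 → 9

Answer: 9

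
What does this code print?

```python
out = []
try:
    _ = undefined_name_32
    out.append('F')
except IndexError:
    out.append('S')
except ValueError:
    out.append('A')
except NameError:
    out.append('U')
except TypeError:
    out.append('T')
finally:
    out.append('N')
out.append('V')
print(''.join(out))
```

Execution trace: 'U' (except NameError) → 'N' (finally) → 'V' (after the try/except). Output: UNV

Answer: UNV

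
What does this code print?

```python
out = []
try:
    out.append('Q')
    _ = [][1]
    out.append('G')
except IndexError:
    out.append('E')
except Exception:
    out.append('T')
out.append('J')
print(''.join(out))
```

Execution trace: 'Q' (try body) → 'E' (except IndexError) → 'J' (after the try/except). Output: QEJ

Answer: QEJ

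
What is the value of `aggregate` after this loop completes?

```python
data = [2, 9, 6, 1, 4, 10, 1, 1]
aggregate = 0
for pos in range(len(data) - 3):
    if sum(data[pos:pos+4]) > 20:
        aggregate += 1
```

Count windows with sum > 20
`aggregate` takes the values: 0 → 1

Answer: 1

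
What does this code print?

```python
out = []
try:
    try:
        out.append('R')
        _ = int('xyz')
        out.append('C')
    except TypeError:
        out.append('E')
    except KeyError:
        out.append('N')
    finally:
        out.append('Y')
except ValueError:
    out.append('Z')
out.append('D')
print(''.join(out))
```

Execution trace: 'R' (try body) → 'Y' (finally) → 'Z' (outer except ValueError) → 'D' (after the try/except). Output: RYZD

Answer: RYZD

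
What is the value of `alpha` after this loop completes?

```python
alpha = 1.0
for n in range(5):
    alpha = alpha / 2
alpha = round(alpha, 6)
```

Halving LR 5 times: 1 / 2^5
`alpha` takes the values: 1.0 → 0.5 → 0.25 → 0.125 → 0.0625 → 0.03125

Answer: 0.03125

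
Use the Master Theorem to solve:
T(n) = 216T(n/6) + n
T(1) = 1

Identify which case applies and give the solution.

a=216, b=6, f(n)=n. log_6(216) = 3. Since c=1 < 3, Case 1 applies: T(n) = Θ(n^log_b(a)) = O(n^3).

Answer: O(n^3) - Case 1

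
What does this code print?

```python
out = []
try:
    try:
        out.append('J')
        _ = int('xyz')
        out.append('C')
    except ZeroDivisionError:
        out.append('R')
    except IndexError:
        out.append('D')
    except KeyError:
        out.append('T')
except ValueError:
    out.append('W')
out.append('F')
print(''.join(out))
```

Execution trace: 'J' (try body) → 'W' (outer except ValueError) → 'F' (after the try/except). Output: JWF

Answer: JWF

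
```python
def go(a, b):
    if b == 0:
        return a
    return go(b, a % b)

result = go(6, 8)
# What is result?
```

go(6, 8) -> go(8, 6) -> go(6, 2) -> go(2, 0) -> 2

Answer: 2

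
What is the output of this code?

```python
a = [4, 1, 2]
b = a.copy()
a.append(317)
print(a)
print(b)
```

Key concept: list.copy() creates independent copy.
Step by step:
`a = [4, 1, 2]` → a = [4, 1, 2]
`b = a.copy()` → b = [4, 1, 2]
`a.append(317)` → a = [4, 1, 2, 317]
`print(a)` → prints [4, 1, 2, 317]
`print(b)` → prints [4, 1, 2]

Answer:
[4, 1, 2, 317]
[4, 1, 2]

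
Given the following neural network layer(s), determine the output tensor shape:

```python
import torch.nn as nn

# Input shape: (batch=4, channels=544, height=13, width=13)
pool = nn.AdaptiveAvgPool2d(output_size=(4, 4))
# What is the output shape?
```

Input: (4, 544, 13, 13) -> Output: (4, 544, 4, 4)

Answer: (4, 544, 4, 4)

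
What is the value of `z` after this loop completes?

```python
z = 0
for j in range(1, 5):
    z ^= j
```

XOR of 1 to 4
`z` takes the values: 0 → 1 → 3 → 0 → 4

Answer: 4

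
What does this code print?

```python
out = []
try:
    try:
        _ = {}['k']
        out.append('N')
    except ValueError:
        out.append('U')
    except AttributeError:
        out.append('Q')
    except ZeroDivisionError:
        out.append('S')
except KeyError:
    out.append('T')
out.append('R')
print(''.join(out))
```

Execution trace: 'T' (outer except KeyError) → 'R' (after the try/except). Output: TR

Answer: TR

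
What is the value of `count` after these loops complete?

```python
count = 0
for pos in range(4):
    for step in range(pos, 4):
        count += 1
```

Upper triangle: 4 + 3 + ... + 1
`count` takes the values: 0 → 1 → 2 → 3 → 4 → 5 → 6 → 7 → 8 → 9 → 10

Answer: 10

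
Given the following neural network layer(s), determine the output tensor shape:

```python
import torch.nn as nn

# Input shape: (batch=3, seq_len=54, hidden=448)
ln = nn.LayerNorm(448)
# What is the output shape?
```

Input: (3, 54, 448) -> Output: (3, 54, 448)

Answer: (3, 54, 448)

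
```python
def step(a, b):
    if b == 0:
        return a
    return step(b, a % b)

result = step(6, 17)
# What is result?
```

step(6, 17) -> step(17, 6) -> step(6, 5) -> step(5, 1) -> step(1, 0) -> 1

Answer: 1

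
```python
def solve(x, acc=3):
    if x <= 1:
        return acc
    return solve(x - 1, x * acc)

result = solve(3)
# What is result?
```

Accumulator trace (n, acc): (3, 3) -> (2, 9) -> (1, 18) -> return 18

Answer: 18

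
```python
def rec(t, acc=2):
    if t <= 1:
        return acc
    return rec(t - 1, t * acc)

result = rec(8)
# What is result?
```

Accumulator trace (n, acc): (8, 2) -> (7, 16) -> (6, 112) -> (5, 672) -> (4, 3360) -> (3, 13440) -> (2, 40320) -> (1, 80640) -> return 80640

Answer: 80640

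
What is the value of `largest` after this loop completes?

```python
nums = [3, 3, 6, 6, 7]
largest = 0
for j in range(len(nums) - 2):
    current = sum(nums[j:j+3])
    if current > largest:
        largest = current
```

Max sum of 3-element window in [3, 3, 6, 6, 7]
`largest` takes the values: 0 → 12 → 15 → 19

Answer: 19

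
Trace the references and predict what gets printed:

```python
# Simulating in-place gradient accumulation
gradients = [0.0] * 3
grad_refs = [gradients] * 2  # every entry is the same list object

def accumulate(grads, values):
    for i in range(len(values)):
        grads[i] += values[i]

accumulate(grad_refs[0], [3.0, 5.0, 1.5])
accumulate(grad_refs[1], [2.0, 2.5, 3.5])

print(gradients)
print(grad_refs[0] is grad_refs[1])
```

Key concept: gradient accumulation aliasing.
Step by step:
`gradients = [0.0] * 3` → gradients = [0.0, 0.0, 0.0]
`grad_refs = [gradients] * 2` → grad_refs = [[0.0, 0.0, 0.0], [0.0, 0.0, 0.0]]
`accumulate(grad_refs[0], [3.0, 5.0, 1.5])` → gradients = [3.0, 5.0, 1.5]; grad_refs = [[3.0, 5.0, 1.5], [3.0, 5.0, 1.5]]
`accumulate(grad_refs[1], [2.0, 2.5, 3.5])` → gradients = [5.0, 7.5, 5.0]; grad_refs = [[5.0, 7.5, 5.0], [5.0, 7.5, 5.0]]
`print(gradients)` → prints [5.0, 7.5, 5.0]
`print(grad_refs[0] is grad_refs[1])` → prints True

Answer:
[5.0, 7.5, 5.0]
True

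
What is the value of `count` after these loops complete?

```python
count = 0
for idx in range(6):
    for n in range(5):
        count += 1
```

6 * 5 = 30
`count` takes the values: 0 → 1 → 2 → 3 → 4 → 5 → 6 → 7 → 8 → 9 → 10 → 11 → 12 → 13 → 14 → 15 → 16 → 17 → 18 → 19 → 20 → 21 → 22 → 23 → 24 → 25 → 26 → 27 → 28 → 29 → 30

Answer: 30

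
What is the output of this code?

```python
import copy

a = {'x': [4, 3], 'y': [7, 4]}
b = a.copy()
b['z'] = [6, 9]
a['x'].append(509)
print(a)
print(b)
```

Key concept: shallow copy of dict with mutable values.
Step by step:
`a = {'x': [4, 3], 'y': [7, 4]}` → a = {'x': [4, 3], 'y': [7, 4]}
`b = a.copy()` → b = {'x': [4, 3], 'y': [7, 4]}
`b['z'] = [6, 9]` → b = {'x': [4, 3], 'y': [7, 4], 'z': [6, 9]}
`a['x'].append(509)` → a = {'x': [4, 3, 509], 'y': [7, 4]}; b = {'x': [4, 3, 509], 'y': [7, 4], 'z': [6, 9]}
`print(a)` → prints {'x': [4, 3, 509], 'y': [7, 4]}
`print(b)` → prints {'x': [4, 3, 509], 'y': [7, 4], 'z': [6, 9]}

Answer:
{'x': [4, 3, 509], 'y': [7, 4]}
{'x': [4, 3, 509], 'y': [7, 4], 'z': [6, 9]}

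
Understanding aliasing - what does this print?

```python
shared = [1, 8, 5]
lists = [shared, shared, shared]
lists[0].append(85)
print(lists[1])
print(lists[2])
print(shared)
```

Key concept: list of same reference.
Step by step:
`shared = [1, 8, 5]` → shared = [1, 8, 5]
`lists = [shared, shared, shared]` → lists = [[1, 8, 5], [1, 8, 5], [1, 8, 5]]
`lists[0].append(85)` → shared = [1, 8, 5, 85]; lists = [[1, 8, 5, 85], [1, 8, 5, 85], [1, 8, 5, 85]]
`print(lists[1])` → prints [1, 8, 5, 85]
`print(lists[2])` → prints [1, 8, 5, 85]
`print(shared)` → prints [1, 8, 5, 85]

Answer:
[1, 8, 5, 85]
[1, 8, 5, 85]
[1, 8, 5, 85]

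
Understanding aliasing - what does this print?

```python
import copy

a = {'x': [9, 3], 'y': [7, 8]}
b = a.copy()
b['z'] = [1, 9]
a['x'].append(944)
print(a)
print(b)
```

Key concept: shallow copy of dict with mutable values.
Step by step:
`a = {'x': [9, 3], 'y': [7, 8]}` → a = {'x': [9, 3], 'y': [7, 8]}
`b = a.copy()` → b = {'x': [9, 3], 'y': [7, 8]}
`b['z'] = [1, 9]` → b = {'x': [9, 3], 'y': [7, 8], 'z': [1, 9]}
`a['x'].append(944)` → a = {'x': [9, 3, 944], 'y': [7, 8]}; b = {'x': [9, 3, 944], 'y': [7, 8], 'z': [1, 9]}
`print(a)` → prints {'x': [9, 3, 944], 'y': [7, 8]}
`print(b)` → prints {'x': [9, 3, 944], 'y': [7, 8], 'z': [1, 9]}

Answer:
{'x': [9, 3, 944], 'y': [7, 8]}
{'x': [9, 3, 944], 'y': [7, 8], 'z': [1, 9]}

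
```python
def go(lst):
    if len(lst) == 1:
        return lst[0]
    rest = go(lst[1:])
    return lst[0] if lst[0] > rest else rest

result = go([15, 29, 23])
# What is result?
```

Recursive max over [15, 29, 23] = 29

Answer: 29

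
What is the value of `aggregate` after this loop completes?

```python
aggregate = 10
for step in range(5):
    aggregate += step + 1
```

Start at 10, add 1 to 5 = 25
`aggregate` takes the values: 10 → 11 → 13 → 16 → 20 → 25

Answer: 25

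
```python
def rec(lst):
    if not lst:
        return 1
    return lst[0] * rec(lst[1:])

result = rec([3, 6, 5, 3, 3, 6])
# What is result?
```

Product over [3, 6, 5, 3, 3, 6] = 3 * 6 * 5 * 3 * 3 * 6 = 4860

Answer: 4860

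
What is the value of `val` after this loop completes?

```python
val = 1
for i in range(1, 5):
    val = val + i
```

Start at 1, add 1 through 4
`val` takes the values: 1 → 2 → 4 → 7 → 11

Answer: 11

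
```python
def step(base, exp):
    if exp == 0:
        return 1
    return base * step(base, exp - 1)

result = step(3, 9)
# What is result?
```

step(3, 9) = 3 * 3 * 3 * 3 * 3 * 3 * 3 * 3 * 3 = 19683

Answer: 19683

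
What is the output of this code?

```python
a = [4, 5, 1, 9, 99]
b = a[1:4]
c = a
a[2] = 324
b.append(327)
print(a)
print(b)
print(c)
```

Key concept: slice vs alias.
Step by step:
`a = [4, 5, 1, 9, 99]` → a = [4, 5, 1, 9, 99]
`b = a[1:4]` → b = [5, 1, 9]
`c = a` → c = [4, 5, 1, 9, 99] (same object as a)
`a[2] = 324` → a = [4, 5, 324, 9, 99] (same object as c); c = [4, 5, 324, 9, 99] (same object as a)
`b.append(327)` → b = [5, 1, 9, 327]
`print(a)` → prints [4, 5, 324, 9, 99]
`print(b)` → prints [5, 1, 9, 327]
`print(c)` → prints [4, 5, 324, 9, 99]

Answer:
[4, 5, 324, 9, 99]
[5, 1, 9, 327]
[4, 5, 324, 9, 99]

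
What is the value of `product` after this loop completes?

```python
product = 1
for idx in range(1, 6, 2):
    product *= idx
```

Product of 1, 3, 5, ... up to 5
`product` takes the values: 1 → 3 → 15

Answer: 15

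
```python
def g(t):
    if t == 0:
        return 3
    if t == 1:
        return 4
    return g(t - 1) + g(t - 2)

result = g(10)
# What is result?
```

Build up from base cases: g(0)=3, g(1)=4, g(2)=7, g(3)=11, g(4)=18, g(5)=29, g(6)=47, ..., g(10)=322

Answer: 322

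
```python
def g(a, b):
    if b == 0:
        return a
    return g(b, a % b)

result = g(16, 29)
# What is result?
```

g(16, 29) -> g(29, 16) -> g(16, 13) -> g(13, 3) -> g(3, 1) -> g(1, 0) -> 1

Answer: 1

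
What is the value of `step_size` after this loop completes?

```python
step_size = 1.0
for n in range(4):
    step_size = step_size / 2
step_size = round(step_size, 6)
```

Halving LR 4 times: 1 / 2^4
`step_size` takes the values: 1.0 → 0.5 → 0.25 → 0.125 → 0.0625

Answer: 0.0625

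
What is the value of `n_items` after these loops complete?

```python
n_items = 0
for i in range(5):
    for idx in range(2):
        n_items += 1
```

5 * 2 = 10
`n_items` takes the values: 0 → 1 → 2 → 3 → 4 → 5 → 6 → 7 → 8 → 9 → 10

Answer: 10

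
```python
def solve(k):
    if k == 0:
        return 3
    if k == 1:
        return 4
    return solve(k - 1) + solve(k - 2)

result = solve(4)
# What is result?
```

Build up from base cases: solve(0)=3, solve(1)=4, solve(2)=7, solve(3)=11, solve(4)=18

Answer: 18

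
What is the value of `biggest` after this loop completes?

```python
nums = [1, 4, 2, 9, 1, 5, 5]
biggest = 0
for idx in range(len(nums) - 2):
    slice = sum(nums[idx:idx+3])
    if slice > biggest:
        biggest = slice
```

Max sum of 3-element window in [1, 4, 2, 9, 1, 5, 5]
`biggest` takes the values: 0 → 7 → 15

Answer: 15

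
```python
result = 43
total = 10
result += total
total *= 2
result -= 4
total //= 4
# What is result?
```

Trace:
`result = 43` → result = 43
`total = 10` → total = 10
`result += total` → result = 53
`total *= 2` → total = 20
`result -= 4` → result = 49
`total //= 4` → total = 5
So result = 49

Answer: 49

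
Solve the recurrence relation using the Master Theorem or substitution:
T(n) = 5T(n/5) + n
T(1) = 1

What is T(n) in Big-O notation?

By Master Theorem: a=5, b=5, f(n)=n. Since log_5(5) = 1 and f(n) = Θ(n^1), Case 2 applies. T(n) = O(n log n).

Answer: O(n log n)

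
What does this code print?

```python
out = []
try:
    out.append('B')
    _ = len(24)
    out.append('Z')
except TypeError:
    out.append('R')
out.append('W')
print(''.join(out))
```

Execution trace: 'B' (try body) → 'R' (except TypeError) → 'W' (after the try/except). Output: BRW

Answer: BRW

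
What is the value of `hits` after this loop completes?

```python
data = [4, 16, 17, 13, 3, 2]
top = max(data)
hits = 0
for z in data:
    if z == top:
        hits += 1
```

Count of max value 17 in [4, 16, 17, 13, 3, 2]
`hits` takes the values: 0 → 1

Answer: 1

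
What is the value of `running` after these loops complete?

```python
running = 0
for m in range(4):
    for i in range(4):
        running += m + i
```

Sum of all m+i for m,i in 4x4
`running` takes the values: 0 → 1 → 3 → 6 → 7 → 9 → 12 → 16 → 18 → 21 → 25 → 30 → 33 → 37 → 42 → 48

Answer: 48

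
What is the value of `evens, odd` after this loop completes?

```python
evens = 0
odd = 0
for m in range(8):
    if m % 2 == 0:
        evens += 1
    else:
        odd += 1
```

Count evens and odds in range(8)
`evens, odd` takes the values: (0, 0) → (1, 0) → (1, 1) → (2, 1) → (2, 2) → (3, 2) → (3, 3) → (4, 3) → (4, 4)

Answer: 4, 4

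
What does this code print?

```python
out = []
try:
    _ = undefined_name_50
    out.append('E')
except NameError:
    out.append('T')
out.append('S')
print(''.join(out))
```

Execution trace: 'T' (except NameError) → 'S' (after the try/except). Output: TS

Answer: TS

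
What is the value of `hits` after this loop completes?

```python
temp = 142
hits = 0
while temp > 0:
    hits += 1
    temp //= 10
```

Count digits by repeated division by 10
`hits` takes the values: 0 → 1 → 2 → 3

Answer: 3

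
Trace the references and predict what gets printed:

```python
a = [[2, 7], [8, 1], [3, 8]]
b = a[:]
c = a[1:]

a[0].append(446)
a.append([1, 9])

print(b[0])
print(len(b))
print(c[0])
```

Key concept: slice with nested mutation.
Step by step:
`a = [[2, 7], [8, 1], [3, 8]]` → a = [[2, 7], [8, 1], [3, 8]]
`b = a[:]` → b = [[2, 7], [8, 1], [3, 8]]
`c = a[1:]` → c = [[8, 1], [3, 8]]
`a[0].append(446)` → a = [[2, 7, 446], [8, 1], [3, 8]]; b = [[2, 7, 446], [8, 1], [3, 8]]
`a.append([1, 9])` → a = [[2, 7, 446], [8, 1], [3, 8], [1, 9]]
`print(b[0])` → prints [2, 7, 446]
`print(len(b))` → prints 3
`print(c[0])` → prints [8, 1]

Answer:
[2, 7, 446]
3
[8, 1]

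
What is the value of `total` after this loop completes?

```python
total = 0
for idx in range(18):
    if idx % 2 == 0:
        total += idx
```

Sum of even numbers 0 to 17
`total` takes the values: 0 → 2 → 6 → 12 → 20 → 30 → 42 → 56 → 72

Answer: 72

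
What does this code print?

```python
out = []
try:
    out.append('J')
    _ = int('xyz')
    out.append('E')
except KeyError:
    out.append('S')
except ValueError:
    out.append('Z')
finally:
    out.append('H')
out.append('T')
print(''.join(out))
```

Execution trace: 'J' (try body) → 'Z' (except ValueError) → 'H' (finally) → 'T' (after the try/except). Output: JZHT

Answer: JZHT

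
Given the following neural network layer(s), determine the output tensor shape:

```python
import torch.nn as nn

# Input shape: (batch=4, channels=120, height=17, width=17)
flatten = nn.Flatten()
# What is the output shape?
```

Input: (4, 120, 17, 17) -> Output: (4, 34680)

Answer: (4, 34680)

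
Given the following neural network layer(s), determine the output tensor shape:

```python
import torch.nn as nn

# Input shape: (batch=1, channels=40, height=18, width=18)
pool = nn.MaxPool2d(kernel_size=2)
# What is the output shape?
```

Input: (1, 40, 18, 18) -> Output: (1, 40, 9, 9)

Answer: (1, 40, 9, 9)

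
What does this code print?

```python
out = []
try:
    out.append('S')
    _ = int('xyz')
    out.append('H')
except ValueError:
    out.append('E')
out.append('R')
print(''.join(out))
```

Execution trace: 'S' (try body) → 'E' (except ValueError) → 'R' (after the try/except). Output: SER

Answer: SER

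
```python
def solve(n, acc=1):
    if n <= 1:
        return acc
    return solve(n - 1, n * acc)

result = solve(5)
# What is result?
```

Accumulator trace (n, acc): (5, 1) -> (4, 5) -> (3, 20) -> (2, 60) -> (1, 120) -> return 120

Answer: 120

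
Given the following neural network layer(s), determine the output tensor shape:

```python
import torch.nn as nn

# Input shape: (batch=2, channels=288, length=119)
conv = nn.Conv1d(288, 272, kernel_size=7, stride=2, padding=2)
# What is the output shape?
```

Input: (2, 288, 119) -> Output: (2, 272, 59)

Answer: (2, 272, 59)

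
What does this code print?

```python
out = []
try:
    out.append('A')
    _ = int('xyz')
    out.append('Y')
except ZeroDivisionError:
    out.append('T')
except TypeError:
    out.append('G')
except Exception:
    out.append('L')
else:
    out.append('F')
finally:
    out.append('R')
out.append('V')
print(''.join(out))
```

Execution trace: 'A' (try body) → 'L' (except Exception) → 'R' (finally) → 'V' (after the try/except). Output: ALRV

Answer: ALRV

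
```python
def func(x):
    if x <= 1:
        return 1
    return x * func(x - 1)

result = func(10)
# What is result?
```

func(10) = 10 * 9 * 8 * 7 * 6 * 5 * 4 * 3 * 2 * 1 = 3628800

Answer: 3628800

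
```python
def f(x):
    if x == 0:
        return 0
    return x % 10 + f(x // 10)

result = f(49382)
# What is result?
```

Sum of digits of 49382: 2 + 8 + 3 + 9 + 4 = 26

Answer: 26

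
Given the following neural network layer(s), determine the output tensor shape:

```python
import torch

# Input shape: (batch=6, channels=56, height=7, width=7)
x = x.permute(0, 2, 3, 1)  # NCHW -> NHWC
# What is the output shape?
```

Input: (6, 56, 7, 7) -> Output: (6, 7, 7, 56)

Answer: (6, 7, 7, 56)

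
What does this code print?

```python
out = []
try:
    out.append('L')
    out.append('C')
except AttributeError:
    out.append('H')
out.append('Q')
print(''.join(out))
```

Execution trace: 'L' (try body) → 'C' (try body, no exception) → 'Q' (after the try/except). Output: LCQ

Answer: LCQ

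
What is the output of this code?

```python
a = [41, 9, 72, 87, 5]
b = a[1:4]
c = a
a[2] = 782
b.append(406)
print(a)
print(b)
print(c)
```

Key concept: slice vs alias.
Step by step:
`a = [41, 9, 72, 87, 5]` → a = [41, 9, 72, 87, 5]
`b = a[1:4]` → b = [9, 72, 87]
`c = a` → c = [41, 9, 72, 87, 5] (same object as a)
`a[2] = 782` → a = [41, 9, 782, 87, 5] (same object as c); c = [41, 9, 782, 87, 5] (same object as a)
`b.append(406)` → b = [9, 72, 87, 406]
`print(a)` → prints [41, 9, 782, 87, 5]
`print(b)` → prints [9, 72, 87, 406]
`print(c)` → prints [41, 9, 782, 87, 5]

Answer:
[41, 9, 782, 87, 5]
[9, 72, 87, 406]
[41, 9, 782, 87, 5]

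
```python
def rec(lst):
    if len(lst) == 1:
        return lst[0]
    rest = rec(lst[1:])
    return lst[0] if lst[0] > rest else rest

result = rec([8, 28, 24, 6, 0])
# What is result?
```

Recursive max over [8, 28, 24, 6, 0] = 28

Answer: 28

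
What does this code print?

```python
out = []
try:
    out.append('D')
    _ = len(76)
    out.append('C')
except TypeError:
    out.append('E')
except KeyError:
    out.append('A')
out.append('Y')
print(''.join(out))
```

Execution trace: 'D' (try body) → 'E' (except TypeError) → 'Y' (after the try/except). Output: DEY

Answer: DEY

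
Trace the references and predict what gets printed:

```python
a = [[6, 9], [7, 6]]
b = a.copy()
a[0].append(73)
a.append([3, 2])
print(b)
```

Key concept: shallow copy with nested lists.
Step by step:
`a = [[6, 9], [7, 6]]` → a = [[6, 9], [7, 6]]
`b = a.copy()` → b = [[6, 9], [7, 6]]
`a[0].append(73)` → a = [[6, 9, 73], [7, 6]]; b = [[6, 9, 73], [7, 6]]
`a.append([3, 2])` → a = [[6, 9, 73], [7, 6], [3, 2]]
`print(b)` → prints [[6, 9, 73], [7, 6]]

Answer: [[6, 9, 73], [7, 6]]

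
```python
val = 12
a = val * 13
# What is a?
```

Trace:
`val = 12` → val = 12
`a = val * 13` → a = 156
So a = 156

Answer: 156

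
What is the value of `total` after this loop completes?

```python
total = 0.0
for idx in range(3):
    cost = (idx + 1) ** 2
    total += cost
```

Sum of squared losses 1² + 2² + ... + 3²
`total` takes the values: 0.0 → 1.0 → 5.0 → 14.0

Answer: 14.0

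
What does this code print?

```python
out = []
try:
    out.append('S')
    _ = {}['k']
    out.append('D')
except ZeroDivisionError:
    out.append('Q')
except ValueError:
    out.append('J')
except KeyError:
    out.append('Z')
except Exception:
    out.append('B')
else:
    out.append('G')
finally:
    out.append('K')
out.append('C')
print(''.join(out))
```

Execution trace: 'S' (try body) → 'Z' (except KeyError) → 'K' (finally) → 'C' (after the try/except). Output: SZKC

Answer: SZKC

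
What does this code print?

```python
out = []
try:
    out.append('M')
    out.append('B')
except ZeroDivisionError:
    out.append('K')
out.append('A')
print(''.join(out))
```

Execution trace: 'M' (try body) → 'B' (try body, no exception) → 'A' (after the try/except). Output: MBA

Answer: MBA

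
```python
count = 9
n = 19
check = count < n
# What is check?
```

Trace:
`count = 9` → count = 9
`n = 19` → n = 19
`check = count < n` → check = True
So check = True

Answer: True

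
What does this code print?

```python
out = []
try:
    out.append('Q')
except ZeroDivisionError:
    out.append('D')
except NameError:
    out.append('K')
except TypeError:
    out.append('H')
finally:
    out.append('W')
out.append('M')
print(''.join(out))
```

Execution trace: 'Q' (try body, no exception) → 'W' (finally) → 'M' (after the try/except). Output: QWM

Answer: QWM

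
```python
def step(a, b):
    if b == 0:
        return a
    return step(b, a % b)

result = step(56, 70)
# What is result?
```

step(56, 70) -> step(70, 56) -> step(56, 14) -> step(14, 0) -> 14

Answer: 14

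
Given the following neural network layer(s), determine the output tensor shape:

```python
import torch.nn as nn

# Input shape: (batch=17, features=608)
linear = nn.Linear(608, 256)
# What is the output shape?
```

Input: (17, 608) -> Output: (17, 256)

Answer: (17, 256)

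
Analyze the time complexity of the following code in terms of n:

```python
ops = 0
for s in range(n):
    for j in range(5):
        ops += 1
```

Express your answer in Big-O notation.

Each loop level contributes: n × 1. Multiplying the contributions gives O(n).

Answer: O(n)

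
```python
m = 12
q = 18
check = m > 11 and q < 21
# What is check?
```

Trace:
`m = 12` → m = 12
`q = 18` → q = 18
`check = m > 11 and q < 21` → check = True
So check = True

Answer: True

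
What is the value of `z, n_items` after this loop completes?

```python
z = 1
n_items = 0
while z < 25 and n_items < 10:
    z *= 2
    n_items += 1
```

Double until >= 25 or 10 iterations
`z, n_items` takes the values: (1, 0) → (2, 0) → (2, 1) → (4, 1) → (4, 2) → (8, 2) → (8, 3) → (16, 3) → (16, 4) → (32, 4) → (32, 5)

Answer: 32, 5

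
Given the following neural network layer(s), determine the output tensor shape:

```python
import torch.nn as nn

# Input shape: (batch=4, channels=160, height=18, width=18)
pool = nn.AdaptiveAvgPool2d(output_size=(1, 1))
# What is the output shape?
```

Input: (4, 160, 18, 18) -> Output: (4, 160, 1, 1)

Answer: (4, 160, 1, 1)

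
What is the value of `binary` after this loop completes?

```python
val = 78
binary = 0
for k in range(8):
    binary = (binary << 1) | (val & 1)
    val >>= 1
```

Reverse lowest 8 bits of 78
`binary` takes the values: 0 → 1 → 3 → 7 → 14 → 28 → 57 → 114

Answer: 114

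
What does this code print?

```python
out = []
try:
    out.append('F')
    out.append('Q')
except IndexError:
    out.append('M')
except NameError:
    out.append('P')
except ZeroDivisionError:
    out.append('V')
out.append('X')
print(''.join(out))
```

Execution trace: 'F' (try body) → 'Q' (try body, no exception) → 'X' (after the try/except). Output: FQX

Answer: FQX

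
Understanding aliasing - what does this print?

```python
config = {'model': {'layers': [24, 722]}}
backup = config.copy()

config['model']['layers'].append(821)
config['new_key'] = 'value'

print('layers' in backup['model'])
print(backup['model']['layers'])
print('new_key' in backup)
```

Key concept: shallow copy gotcha with nested dict.
Step by step:
`config = {'model': {'layers': [24, 722]}}` → config = {'model': {'layers': [24, 722]}}
`backup = config.copy()` → backup = {'model': {'layers': [24, 722]}}
`config['model']['layers'].append(821)` → config = {'model': {'layers': [24, 722, 821]}}; backup = {'model': {'layers': [24, 722, 821]}}
`config['new_key'] = 'value'` → config = {'model': {'layers': [24, 722, 821]}, 'new_key': 'value'}
`print('layers' in backup['model'])` → prints True
`print(backup['model']['layers'])` → prints [24, 722, 821]
`print('new_key' in backup)` → prints False

Answer:
True
[24, 722, 821]
False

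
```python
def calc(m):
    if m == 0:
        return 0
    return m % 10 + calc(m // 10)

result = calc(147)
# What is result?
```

Sum of digits of 147: 7 + 4 + 1 = 12

Answer: 12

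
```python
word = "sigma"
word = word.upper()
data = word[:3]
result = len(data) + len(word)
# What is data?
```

Trace:
`word = "sigma"` → word = 'sigma'
`word = word.upper()` → word = 'SIGMA'
`data = word[:3]` → data = 'SIG'
`result = len(data) + len(word)` → result = 8
So data = 'SIG'

Answer: 'SIG'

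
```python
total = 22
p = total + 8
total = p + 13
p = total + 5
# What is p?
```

Trace:
`total = 22` → total = 22
`p = total + 8` → p = 30
`total = p + 13` → total = 43
`p = total + 5` → p = 48
So p = 48

Answer: 48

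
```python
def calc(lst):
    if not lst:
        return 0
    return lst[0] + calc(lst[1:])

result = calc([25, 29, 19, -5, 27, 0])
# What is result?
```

25 + 29 + 19 + (-5) + 27 + 0 + 0 = 95

Answer: 95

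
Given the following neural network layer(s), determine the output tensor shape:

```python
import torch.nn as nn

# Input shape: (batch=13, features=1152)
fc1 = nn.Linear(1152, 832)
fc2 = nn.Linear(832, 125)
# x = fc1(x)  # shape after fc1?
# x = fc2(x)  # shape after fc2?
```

Input: (13, 1152) -> after fc1: (13, 832) -> Output: (13, 125)

Answer: (13, 125)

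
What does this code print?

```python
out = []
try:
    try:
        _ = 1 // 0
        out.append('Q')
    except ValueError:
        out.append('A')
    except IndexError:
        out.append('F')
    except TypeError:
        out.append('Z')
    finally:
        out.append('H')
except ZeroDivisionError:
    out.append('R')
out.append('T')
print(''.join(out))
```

Execution trace: 'H' (finally) → 'R' (outer except ZeroDivisionError) → 'T' (after the try/except). Output: HRT

Answer: HRT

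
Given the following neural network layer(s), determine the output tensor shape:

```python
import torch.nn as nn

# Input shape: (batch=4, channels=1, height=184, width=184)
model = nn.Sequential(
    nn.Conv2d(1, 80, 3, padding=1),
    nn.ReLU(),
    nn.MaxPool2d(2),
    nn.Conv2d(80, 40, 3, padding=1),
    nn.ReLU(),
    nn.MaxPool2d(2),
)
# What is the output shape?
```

Input: (4, 1, 184, 184) -> after first Conv2d: (4, 80, 184, 184) -> after first MaxPool2d: (4, 80, 92, 92) -> after second Conv2d: (4, 40, 92, 92) -> Output: (4, 40, 46, 46)

Answer: (4, 40, 46, 46)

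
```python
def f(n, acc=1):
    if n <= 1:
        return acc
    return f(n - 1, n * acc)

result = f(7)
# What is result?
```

Accumulator trace (n, acc): (7, 1) -> (6, 7) -> (5, 42) -> (4, 210) -> (3, 840) -> (2, 2520) -> (1, 5040) -> return 5040

Answer: 5040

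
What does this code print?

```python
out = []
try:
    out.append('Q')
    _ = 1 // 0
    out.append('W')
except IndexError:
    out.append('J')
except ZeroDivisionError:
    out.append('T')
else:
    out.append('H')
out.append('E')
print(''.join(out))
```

Execution trace: 'Q' (try body) → 'T' (except ZeroDivisionError) → 'E' (after the try/except). Output: QTE

Answer: QTE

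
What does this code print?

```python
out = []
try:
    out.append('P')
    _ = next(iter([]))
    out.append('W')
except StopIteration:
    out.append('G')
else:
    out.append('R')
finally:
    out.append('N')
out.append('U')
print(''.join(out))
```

Execution trace: 'P' (try body) → 'G' (except StopIteration) → 'N' (finally) → 'U' (after the try/except). Output: PGNU

Answer: PGNU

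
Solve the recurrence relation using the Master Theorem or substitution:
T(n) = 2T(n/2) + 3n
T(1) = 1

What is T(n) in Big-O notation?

By Master Theorem: a=2, b=2, f(n)=3n. Since log_2(2) = 1 and f(n) = Θ(n^1), Case 2 applies. T(n) = O(n log n).

Answer: O(n log n)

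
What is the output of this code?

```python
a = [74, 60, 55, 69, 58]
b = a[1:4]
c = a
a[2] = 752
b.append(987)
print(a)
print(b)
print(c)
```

Key concept: slice vs alias.
Step by step:
`a = [74, 60, 55, 69, 58]` → a = [74, 60, 55, 69, 58]
`b = a[1:4]` → b = [60, 55, 69]
`c = a` → c = [74, 60, 55, 69, 58] (same object as a)
`a[2] = 752` → a = [74, 60, 752, 69, 58] (same object as c); c = [74, 60, 752, 69, 58] (same object as a)
`b.append(987)` → b = [60, 55, 69, 987]
`print(a)` → prints [74, 60, 752, 69, 58]
`print(b)` → prints [60, 55, 69, 987]
`print(c)` → prints [74, 60, 752, 69, 58]

Answer:
[74, 60, 752, 69, 58]
[60, 55, 69, 987]
[74, 60, 752, 69, 58]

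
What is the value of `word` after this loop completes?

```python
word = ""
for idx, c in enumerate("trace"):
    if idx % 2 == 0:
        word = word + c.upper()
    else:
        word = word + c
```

Uppercase even positions in 'trace'
`word` takes the values: "" → "T" → "Tr" → "TrA" → "TrAc" → "TrAcE"

Answer: "TrAcE"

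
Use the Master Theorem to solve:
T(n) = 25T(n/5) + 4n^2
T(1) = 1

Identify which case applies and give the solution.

a=25, b=5, f(n)=4n^2. log_5(25) = 2. Since c=2 = 2, Case 2 applies: T(n) = Θ(n^log_b(a) · log n) = O(n^2 log n).

Answer: O(n^2 log n) - Case 2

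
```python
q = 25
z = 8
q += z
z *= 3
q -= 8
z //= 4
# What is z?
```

Trace:
`q = 25` → q = 25
`z = 8` → z = 8
`q += z` → q = 33
`z *= 3` → z = 24
`q -= 8` → q = 25
`z //= 4` → z = 6
So z = 6

Answer: 6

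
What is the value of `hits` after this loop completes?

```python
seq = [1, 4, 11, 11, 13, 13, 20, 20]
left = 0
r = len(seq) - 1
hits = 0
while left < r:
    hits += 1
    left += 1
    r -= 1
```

Iterations until pointers meet (list length 8)
`hits` takes the values: 0 → 1 → 2 → 3 → 4

Answer: 4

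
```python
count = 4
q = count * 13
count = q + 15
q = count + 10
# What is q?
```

Trace:
`count = 4` → count = 4
`q = count * 13` → q = 52
`count = q + 15` → count = 67
`q = count + 10` → q = 77
So q = 77

Answer: 77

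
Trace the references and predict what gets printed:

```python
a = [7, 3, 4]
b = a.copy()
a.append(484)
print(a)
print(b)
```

Key concept: list.copy() creates independent copy.
Step by step:
`a = [7, 3, 4]` → a = [7, 3, 4]
`b = a.copy()` → b = [7, 3, 4]
`a.append(484)` → a = [7, 3, 4, 484]
`print(a)` → prints [7, 3, 4, 484]
`print(b)` → prints [7, 3, 4]

Answer:
[7, 3, 4, 484]
[7, 3, 4]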